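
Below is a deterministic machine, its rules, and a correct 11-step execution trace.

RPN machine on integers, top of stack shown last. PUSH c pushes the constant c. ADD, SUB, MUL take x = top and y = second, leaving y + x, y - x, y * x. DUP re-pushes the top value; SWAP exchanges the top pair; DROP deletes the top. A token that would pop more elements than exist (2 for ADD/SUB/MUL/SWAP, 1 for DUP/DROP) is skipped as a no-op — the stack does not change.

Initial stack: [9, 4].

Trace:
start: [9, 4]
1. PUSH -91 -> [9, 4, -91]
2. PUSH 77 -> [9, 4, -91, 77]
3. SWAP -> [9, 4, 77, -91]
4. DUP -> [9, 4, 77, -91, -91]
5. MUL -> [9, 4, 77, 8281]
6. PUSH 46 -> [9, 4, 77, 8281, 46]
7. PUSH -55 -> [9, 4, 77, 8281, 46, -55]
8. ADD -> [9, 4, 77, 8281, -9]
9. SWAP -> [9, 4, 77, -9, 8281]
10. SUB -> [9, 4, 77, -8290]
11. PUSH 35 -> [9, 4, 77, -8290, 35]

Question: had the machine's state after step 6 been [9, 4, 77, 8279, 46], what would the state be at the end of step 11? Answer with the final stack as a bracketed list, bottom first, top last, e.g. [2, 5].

[9, 4, 77, -8288, 35]

state after step 6 := [9, 4, 77, 8279, 46]
7. PUSH -55 -> [9, 4, 77, 8279, 46, -55]
8. ADD -> [9, 4, 77, 8279, -9]
9. SWAP -> [9, 4, 77, -9, 8279]
10. SUB -> [9, 4, 77, -8288]
11. PUSH 35 -> [9, 4, 77, -8288, 35]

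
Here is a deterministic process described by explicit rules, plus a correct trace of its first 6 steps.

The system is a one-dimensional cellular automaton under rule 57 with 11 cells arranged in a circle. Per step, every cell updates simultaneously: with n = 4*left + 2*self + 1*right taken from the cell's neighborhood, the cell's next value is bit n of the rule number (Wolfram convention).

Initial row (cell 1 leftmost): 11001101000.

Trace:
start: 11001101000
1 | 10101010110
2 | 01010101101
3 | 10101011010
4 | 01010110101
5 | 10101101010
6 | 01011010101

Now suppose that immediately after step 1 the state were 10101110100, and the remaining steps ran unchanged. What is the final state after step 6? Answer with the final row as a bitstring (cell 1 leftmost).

10101010100

state after step 1 := 10101110100
2 | 01011001010
3 | 00110100101
4 | 10101010010
5 | 01010101001
6 | 10101010100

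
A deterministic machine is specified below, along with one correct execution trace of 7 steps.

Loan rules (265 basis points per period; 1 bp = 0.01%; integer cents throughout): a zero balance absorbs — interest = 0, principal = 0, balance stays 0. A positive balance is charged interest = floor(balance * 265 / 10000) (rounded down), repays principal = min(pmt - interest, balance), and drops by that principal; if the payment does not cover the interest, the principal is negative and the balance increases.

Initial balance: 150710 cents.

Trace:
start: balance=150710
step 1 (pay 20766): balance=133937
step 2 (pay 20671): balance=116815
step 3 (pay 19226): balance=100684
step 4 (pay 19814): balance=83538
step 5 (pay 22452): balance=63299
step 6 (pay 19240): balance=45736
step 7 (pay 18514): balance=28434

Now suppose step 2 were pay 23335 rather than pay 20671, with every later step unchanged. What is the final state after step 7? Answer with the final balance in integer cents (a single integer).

25398

(re-executing from step 2 with the substitution; state before step 2: balance=133937)
step 2 (pay 23335): balance=114151
step 3 (pay 19226): balance=97950
step 4 (pay 19814): balance=80731
step 5 (pay 22452): balance=60418
step 6 (pay 19240): balance=42779
step 7 (pay 18514): balance=25398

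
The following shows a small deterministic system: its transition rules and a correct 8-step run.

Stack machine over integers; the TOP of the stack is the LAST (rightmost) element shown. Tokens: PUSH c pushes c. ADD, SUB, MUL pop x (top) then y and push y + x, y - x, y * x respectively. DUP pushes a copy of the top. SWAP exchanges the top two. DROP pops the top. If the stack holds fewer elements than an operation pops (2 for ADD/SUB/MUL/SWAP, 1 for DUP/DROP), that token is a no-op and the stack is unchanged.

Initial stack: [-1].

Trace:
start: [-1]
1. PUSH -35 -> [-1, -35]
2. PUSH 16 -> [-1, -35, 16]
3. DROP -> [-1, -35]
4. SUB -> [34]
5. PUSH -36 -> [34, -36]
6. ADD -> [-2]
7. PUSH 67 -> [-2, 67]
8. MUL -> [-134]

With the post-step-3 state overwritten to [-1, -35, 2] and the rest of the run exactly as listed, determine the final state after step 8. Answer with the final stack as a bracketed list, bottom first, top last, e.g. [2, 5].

state after step 3 := [-1, -35, 2]
4. SUB -> [-1, -37]
5. PUSH -36 -> [-1, -37, -36]
6. ADD -> [-1, -73]
7. PUSH 67 -> [-1, -73, 67]
8. MUL -> [-1, -4891]

[-1, -4891]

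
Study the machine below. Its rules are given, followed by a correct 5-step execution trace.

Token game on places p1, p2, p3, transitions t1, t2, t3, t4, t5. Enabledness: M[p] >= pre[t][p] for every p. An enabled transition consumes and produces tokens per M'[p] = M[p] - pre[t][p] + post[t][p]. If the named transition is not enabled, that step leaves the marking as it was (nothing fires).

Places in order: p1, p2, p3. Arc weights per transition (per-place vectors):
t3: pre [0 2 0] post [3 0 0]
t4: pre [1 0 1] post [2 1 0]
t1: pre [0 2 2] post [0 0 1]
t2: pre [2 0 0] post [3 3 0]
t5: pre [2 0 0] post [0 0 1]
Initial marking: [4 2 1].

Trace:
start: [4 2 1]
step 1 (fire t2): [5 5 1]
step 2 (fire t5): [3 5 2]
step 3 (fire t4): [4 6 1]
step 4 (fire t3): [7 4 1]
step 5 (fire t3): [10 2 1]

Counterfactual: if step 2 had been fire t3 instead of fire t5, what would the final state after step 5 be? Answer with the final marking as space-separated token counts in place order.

15 0 0

(re-executing from step 2 with the substitution; state before step 2: [5 5 1])
step 2 (fire t3): [8 3 1]
step 3 (fire t4): [9 4 0]
step 4 (fire t3): [12 2 0]
step 5 (fire t3): [15 0 0]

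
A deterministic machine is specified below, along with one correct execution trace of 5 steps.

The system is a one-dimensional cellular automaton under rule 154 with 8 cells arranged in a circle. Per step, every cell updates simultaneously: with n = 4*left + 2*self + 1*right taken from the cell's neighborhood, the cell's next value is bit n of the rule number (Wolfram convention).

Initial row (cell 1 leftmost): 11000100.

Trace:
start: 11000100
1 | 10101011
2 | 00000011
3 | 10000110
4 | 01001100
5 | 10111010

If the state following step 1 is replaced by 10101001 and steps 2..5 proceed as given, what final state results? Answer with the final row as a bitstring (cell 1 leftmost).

state after step 1 := 10101001
2 | 00000111
3 | 10001110
4 | 01011100
5 | 10011010

10011010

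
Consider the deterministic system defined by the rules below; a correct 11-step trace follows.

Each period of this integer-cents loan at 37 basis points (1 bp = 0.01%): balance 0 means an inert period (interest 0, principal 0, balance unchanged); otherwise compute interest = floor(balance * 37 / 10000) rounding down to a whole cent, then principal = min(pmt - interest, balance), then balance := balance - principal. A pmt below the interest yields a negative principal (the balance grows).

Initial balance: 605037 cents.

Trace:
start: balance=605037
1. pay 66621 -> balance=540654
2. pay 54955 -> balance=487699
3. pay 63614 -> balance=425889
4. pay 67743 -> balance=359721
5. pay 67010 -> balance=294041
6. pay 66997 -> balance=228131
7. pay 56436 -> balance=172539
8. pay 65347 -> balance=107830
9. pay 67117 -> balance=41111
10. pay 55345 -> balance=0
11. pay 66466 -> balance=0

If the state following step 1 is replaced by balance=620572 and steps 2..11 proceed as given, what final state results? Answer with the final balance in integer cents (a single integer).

state after step 1 := balance=620572
2. pay 54955 -> balance=567913
3. pay 63614 -> balance=506400
4. pay 67743 -> balance=440530
5. pay 67010 -> balance=375149
6. pay 66997 -> balance=309540
7. pay 56436 -> balance=254249
8. pay 65347 -> balance=189842
9. pay 67117 -> balance=123427
10. pay 55345 -> balance=68538
11. pay 66466 -> balance=2325

2325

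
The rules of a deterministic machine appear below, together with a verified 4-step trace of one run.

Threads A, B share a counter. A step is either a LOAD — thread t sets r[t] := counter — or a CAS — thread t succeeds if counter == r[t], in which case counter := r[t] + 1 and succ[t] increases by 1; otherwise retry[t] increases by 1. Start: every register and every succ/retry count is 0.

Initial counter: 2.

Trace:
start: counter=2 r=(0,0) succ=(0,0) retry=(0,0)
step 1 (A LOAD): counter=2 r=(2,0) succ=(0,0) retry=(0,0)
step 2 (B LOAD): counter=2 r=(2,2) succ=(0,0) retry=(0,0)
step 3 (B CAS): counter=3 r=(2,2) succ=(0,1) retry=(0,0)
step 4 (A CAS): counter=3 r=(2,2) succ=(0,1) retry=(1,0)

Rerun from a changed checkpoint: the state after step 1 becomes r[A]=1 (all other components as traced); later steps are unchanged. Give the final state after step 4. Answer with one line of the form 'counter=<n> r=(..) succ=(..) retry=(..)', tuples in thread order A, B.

counter=3 r=(1,2) succ=(0,1) retry=(1,0)

state after step 1 := counter=2 r=(1,0) succ=(0,0) retry=(0,0)
step 2 (B LOAD): counter=2 r=(1,2) succ=(0,0) retry=(0,0)
step 3 (B CAS): counter=3 r=(1,2) succ=(0,1) retry=(0,0)
step 4 (A CAS): counter=3 r=(1,2) succ=(0,1) retry=(1,0)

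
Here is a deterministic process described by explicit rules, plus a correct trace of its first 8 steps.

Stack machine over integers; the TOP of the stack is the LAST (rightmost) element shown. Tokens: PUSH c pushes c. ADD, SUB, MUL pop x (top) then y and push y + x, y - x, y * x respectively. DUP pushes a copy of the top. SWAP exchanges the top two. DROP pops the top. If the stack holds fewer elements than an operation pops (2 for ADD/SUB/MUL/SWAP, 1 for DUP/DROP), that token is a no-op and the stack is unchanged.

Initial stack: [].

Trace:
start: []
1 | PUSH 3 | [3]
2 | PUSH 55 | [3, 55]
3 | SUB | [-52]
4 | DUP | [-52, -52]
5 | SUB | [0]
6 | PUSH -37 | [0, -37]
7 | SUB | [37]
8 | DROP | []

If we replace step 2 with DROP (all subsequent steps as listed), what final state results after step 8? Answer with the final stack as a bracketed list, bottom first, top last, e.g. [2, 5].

(re-executing from step 2 with the substitution; state before step 2: [3])
2 | DROP | []
3 | SUB | []
4 | DUP | []
5 | SUB | []
6 | PUSH -37 | [-37]
7 | SUB | [-37]
8 | DROP | []

[]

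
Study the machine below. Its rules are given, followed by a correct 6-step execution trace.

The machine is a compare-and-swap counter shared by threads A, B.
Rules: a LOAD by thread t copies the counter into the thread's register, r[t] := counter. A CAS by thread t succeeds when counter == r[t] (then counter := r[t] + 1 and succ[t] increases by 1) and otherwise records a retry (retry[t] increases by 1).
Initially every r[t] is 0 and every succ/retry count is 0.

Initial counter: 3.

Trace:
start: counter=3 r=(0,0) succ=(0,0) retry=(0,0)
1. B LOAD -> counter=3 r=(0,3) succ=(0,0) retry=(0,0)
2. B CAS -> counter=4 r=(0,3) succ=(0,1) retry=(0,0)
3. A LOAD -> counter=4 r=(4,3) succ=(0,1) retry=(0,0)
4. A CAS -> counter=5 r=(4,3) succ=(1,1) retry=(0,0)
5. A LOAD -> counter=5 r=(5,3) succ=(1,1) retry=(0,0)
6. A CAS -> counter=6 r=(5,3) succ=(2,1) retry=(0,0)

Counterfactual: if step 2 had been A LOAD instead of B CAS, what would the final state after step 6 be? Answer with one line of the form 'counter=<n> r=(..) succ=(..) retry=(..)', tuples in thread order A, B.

(re-executing from step 2 with the substitution; state before step 2: counter=3 r=(0,3) succ=(0,0) retry=(0,0))
2. A LOAD -> counter=3 r=(3,3) succ=(0,0) retry=(0,0)
3. A LOAD -> counter=3 r=(3,3) succ=(0,0) retry=(0,0)
4. A CAS -> counter=4 r=(3,3) succ=(1,0) retry=(0,0)
5. A LOAD -> counter=4 r=(4,3) succ=(1,0) retry=(0,0)
6. A CAS -> counter=5 r=(4,3) succ=(2,0) retry=(0,0)

counter=5 r=(4,3) succ=(2,0) retry=(0,0)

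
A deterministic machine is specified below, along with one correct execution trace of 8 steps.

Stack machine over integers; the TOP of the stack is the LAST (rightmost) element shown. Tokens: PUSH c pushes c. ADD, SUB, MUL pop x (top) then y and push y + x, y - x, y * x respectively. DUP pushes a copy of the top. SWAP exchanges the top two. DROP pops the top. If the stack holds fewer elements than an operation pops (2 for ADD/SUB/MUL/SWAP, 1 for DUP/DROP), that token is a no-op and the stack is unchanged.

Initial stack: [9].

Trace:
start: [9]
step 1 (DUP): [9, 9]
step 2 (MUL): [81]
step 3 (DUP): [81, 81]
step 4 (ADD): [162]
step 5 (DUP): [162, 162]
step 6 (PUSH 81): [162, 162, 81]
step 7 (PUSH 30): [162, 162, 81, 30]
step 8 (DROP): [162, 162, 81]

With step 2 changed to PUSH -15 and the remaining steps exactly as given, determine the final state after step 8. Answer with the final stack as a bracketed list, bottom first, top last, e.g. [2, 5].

(re-executing from step 2 with the substitution; state before step 2: [9, 9])
step 2 (PUSH -15): [9, 9, -15]
step 3 (DUP): [9, 9, -15, -15]
step 4 (ADD): [9, 9, -30]
step 5 (DUP): [9, 9, -30, -30]
step 6 (PUSH 81): [9, 9, -30, -30, 81]
step 7 (PUSH 30): [9, 9, -30, -30, 81, 30]
step 8 (DROP): [9, 9, -30, -30, 81]

[9, 9, -30, -30, 81]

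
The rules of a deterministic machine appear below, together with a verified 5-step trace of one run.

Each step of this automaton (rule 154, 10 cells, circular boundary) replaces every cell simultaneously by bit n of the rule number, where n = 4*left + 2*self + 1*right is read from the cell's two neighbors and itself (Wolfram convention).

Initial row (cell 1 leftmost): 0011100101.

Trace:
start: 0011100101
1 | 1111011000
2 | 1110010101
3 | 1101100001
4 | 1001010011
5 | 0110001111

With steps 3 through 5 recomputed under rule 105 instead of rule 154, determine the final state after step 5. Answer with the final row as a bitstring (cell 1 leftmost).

(re-executing steps 3..5 under rule 105; state before step 3: 1110010101)
3 | 0010001011
4 | 0000100111
5 | 0110000101

0110000101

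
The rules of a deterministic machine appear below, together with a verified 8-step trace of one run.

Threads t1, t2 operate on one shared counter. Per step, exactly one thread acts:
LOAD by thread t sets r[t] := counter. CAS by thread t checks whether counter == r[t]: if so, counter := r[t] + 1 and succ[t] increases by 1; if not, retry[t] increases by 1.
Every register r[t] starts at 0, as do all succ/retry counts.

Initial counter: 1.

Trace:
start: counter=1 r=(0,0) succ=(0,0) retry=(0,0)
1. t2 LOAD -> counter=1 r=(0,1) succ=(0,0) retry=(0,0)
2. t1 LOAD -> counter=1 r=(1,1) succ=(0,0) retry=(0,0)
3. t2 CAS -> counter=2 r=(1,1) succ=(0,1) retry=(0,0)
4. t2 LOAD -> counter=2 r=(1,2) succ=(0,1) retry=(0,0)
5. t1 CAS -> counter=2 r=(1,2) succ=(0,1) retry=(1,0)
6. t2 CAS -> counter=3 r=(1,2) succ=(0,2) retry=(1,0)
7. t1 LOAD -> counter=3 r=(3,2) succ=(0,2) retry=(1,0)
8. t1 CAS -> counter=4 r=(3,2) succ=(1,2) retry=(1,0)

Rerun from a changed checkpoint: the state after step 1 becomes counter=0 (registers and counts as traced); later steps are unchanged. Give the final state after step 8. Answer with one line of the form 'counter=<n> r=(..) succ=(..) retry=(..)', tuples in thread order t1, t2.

state after step 1 := counter=0 r=(0,1) succ=(0,0) retry=(0,0)
2. t1 LOAD -> counter=0 r=(0,1) succ=(0,0) retry=(0,0)
3. t2 CAS -> counter=0 r=(0,1) succ=(0,0) retry=(0,1)
4. t2 LOAD -> counter=0 r=(0,0) succ=(0,0) retry=(0,1)
5. t1 CAS -> counter=1 r=(0,0) succ=(1,0) retry=(0,1)
6. t2 CAS -> counter=1 r=(0,0) succ=(1,0) retry=(0,2)
7. t1 LOAD -> counter=1 r=(1,0) succ=(1,0) retry=(0,2)
8. t1 CAS -> counter=2 r=(1,0) succ=(2,0) retry=(0,2)

counter=2 r=(1,0) succ=(2,0) retry=(0,2)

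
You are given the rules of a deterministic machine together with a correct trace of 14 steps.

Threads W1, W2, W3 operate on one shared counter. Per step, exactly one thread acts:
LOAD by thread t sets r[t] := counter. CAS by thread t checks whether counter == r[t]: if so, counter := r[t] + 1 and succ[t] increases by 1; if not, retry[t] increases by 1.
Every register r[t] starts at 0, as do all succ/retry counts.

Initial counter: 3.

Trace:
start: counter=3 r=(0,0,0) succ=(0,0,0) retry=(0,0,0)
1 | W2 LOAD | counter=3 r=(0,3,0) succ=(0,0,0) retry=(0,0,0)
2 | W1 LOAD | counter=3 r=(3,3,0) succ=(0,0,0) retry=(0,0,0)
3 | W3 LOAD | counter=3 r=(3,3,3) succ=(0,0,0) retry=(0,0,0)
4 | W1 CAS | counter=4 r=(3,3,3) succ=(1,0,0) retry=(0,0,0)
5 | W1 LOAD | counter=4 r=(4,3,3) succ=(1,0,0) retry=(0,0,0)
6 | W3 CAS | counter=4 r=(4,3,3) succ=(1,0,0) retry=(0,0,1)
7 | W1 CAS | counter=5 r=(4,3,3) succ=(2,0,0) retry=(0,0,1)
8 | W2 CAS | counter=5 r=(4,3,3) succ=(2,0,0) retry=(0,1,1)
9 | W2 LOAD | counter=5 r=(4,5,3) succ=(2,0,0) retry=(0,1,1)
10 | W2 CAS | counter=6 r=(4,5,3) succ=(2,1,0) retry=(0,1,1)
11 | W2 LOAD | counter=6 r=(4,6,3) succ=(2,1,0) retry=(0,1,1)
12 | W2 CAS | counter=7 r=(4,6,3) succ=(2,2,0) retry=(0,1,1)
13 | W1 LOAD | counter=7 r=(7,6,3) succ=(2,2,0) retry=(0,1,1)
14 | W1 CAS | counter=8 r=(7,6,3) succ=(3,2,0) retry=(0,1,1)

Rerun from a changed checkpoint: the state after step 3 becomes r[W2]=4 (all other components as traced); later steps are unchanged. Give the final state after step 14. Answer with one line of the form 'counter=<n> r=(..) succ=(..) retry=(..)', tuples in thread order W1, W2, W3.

counter=8 r=(7,6,3) succ=(3,2,0) retry=(0,1,1)

state after step 3 := counter=3 r=(3,4,3) succ=(0,0,0) retry=(0,0,0)
4 | W1 CAS | counter=4 r=(3,4,3) succ=(1,0,0) retry=(0,0,0)
5 | W1 LOAD | counter=4 r=(4,4,3) succ=(1,0,0) retry=(0,0,0)
6 | W3 CAS | counter=4 r=(4,4,3) succ=(1,0,0) retry=(0,0,1)
7 | W1 CAS | counter=5 r=(4,4,3) succ=(2,0,0) retry=(0,0,1)
8 | W2 CAS | counter=5 r=(4,4,3) succ=(2,0,0) retry=(0,1,1)
9 | W2 LOAD | counter=5 r=(4,5,3) succ=(2,0,0) retry=(0,1,1)
10 | W2 CAS | counter=6 r=(4,5,3) succ=(2,1,0) retry=(0,1,1)
11 | W2 LOAD | counter=6 r=(4,6,3) succ=(2,1,0) retry=(0,1,1)
12 | W2 CAS | counter=7 r=(4,6,3) succ=(2,2,0) retry=(0,1,1)
13 | W1 LOAD | counter=7 r=(7,6,3) succ=(2,2,0) retry=(0,1,1)
14 | W1 CAS | counter=8 r=(7,6,3) succ=(3,2,0) retry=(0,1,1)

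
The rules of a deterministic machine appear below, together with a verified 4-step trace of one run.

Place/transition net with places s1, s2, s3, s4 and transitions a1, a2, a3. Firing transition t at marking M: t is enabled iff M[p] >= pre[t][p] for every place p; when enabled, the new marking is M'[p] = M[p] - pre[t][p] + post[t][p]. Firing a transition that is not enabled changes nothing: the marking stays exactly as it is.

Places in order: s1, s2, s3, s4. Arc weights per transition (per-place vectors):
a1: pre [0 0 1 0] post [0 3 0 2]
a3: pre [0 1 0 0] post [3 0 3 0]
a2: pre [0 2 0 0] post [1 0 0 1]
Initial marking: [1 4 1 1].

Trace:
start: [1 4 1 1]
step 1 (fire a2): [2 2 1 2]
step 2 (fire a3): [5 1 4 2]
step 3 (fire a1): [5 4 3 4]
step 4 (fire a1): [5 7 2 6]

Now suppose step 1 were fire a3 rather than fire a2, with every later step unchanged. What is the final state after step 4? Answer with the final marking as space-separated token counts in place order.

(re-executing from step 1 with the substitution; state before step 1: [1 4 1 1])
step 1 (fire a3): [4 3 4 1]
step 2 (fire a3): [7 2 7 1]
step 3 (fire a1): [7 5 6 3]
step 4 (fire a1): [7 8 5 5]

7 8 5 5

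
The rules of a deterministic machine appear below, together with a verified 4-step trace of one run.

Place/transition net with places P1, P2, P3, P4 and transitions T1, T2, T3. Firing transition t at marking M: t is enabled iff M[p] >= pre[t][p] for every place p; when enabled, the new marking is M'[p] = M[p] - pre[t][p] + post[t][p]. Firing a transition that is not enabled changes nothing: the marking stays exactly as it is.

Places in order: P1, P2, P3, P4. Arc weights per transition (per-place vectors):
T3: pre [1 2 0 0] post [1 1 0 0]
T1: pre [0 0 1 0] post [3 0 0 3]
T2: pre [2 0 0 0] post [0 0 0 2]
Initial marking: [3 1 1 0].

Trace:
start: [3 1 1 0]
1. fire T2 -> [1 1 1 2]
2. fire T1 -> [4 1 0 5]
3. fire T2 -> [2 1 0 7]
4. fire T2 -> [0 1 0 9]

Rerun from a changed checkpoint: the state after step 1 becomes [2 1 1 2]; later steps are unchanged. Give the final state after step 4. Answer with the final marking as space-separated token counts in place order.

state after step 1 := [2 1 1 2]
2. fire T1 -> [5 1 0 5]
3. fire T2 -> [3 1 0 7]
4. fire T2 -> [1 1 0 9]

1 1 0 9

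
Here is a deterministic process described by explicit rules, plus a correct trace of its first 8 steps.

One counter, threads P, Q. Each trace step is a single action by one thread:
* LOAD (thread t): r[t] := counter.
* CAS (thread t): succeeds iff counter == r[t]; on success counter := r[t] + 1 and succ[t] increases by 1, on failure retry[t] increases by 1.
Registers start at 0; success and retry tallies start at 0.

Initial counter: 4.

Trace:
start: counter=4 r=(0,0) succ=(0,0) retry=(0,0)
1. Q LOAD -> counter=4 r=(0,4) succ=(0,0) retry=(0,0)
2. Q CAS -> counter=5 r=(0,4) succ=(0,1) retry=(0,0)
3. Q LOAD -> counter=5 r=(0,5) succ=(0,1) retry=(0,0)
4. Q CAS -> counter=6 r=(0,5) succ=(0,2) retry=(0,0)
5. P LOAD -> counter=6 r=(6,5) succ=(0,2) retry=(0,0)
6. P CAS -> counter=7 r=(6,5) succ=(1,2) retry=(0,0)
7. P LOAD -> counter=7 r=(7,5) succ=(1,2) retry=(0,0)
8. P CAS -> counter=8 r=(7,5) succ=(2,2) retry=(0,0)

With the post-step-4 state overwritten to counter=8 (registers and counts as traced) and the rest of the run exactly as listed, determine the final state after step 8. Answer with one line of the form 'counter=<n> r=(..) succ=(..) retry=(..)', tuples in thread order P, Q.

state after step 4 := counter=8 r=(0,5) succ=(0,2) retry=(0,0)
5. P LOAD -> counter=8 r=(8,5) succ=(0,2) retry=(0,0)
6. P CAS -> counter=9 r=(8,5) succ=(1,2) retry=(0,0)
7. P LOAD -> counter=9 r=(9,5) succ=(1,2) retry=(0,0)
8. P CAS -> counter=10 r=(9,5) succ=(2,2) retry=(0,0)

counter=10 r=(9,5) succ=(2,2) retry=(0,0)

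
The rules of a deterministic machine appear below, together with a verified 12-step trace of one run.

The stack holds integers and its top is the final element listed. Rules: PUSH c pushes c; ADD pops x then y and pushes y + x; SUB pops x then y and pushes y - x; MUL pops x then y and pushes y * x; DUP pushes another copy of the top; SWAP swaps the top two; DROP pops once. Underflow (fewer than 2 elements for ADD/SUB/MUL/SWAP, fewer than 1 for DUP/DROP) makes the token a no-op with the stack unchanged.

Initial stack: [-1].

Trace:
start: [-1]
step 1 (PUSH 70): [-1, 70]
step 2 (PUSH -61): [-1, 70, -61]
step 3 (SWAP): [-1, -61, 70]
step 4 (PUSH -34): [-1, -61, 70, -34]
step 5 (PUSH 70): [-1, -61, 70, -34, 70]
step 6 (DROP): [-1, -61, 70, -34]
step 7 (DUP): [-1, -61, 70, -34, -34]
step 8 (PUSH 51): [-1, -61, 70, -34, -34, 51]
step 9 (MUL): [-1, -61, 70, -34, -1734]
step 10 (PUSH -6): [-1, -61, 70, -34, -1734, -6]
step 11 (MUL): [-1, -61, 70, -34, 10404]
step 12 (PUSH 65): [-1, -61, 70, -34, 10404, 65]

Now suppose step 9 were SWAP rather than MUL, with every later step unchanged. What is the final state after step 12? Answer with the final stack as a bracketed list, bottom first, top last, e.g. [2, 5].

[-1, -61, 70, -34, 51, 204, 65]

(re-executing from step 9 with the substitution; state before step 9: [-1, -61, 70, -34, -34, 51])
step 9 (SWAP): [-1, -61, 70, -34, 51, -34]
step 10 (PUSH -6): [-1, -61, 70, -34, 51, -34, -6]
step 11 (MUL): [-1, -61, 70, -34, 51, 204]
step 12 (PUSH 65): [-1, -61, 70, -34, 51, 204, 65]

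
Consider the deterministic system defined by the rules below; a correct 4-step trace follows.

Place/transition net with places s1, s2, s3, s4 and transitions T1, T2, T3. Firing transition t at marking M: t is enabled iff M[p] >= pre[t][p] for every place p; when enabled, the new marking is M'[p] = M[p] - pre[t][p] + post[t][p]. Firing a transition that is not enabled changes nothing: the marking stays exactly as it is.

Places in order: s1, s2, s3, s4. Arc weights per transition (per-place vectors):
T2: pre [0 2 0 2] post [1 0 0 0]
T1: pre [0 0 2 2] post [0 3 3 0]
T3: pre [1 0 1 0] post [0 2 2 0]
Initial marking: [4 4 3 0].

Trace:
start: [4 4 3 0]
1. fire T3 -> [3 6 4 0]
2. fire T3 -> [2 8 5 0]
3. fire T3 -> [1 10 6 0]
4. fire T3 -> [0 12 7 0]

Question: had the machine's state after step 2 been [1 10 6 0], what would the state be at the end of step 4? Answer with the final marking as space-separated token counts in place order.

state after step 2 := [1 10 6 0]
3. fire T3 -> [0 12 7 0]
4. fire T3 -> [0 12 7 0]

0 12 7 0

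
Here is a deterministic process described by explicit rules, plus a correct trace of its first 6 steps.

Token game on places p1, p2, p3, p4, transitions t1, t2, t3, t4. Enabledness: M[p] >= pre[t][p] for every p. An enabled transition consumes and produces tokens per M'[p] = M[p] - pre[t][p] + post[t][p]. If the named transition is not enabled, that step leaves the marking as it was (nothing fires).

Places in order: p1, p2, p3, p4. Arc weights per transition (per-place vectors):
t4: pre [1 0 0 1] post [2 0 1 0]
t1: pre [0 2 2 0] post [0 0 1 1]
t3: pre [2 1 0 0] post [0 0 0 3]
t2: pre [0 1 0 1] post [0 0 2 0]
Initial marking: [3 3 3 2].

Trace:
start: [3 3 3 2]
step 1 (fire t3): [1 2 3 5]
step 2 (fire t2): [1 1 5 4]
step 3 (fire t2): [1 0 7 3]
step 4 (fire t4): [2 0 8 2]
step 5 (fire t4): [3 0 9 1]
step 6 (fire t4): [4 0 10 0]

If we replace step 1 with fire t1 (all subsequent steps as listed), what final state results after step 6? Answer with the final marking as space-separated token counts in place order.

5 0 6 0

(re-executing from step 1 with the substitution; state before step 1: [3 3 3 2])
step 1 (fire t1): [3 1 2 3]
step 2 (fire t2): [3 0 4 2]
step 3 (fire t2): [3 0 4 2]
step 4 (fire t4): [4 0 5 1]
step 5 (fire t4): [5 0 6 0]
step 6 (fire t4): [5 0 6 0]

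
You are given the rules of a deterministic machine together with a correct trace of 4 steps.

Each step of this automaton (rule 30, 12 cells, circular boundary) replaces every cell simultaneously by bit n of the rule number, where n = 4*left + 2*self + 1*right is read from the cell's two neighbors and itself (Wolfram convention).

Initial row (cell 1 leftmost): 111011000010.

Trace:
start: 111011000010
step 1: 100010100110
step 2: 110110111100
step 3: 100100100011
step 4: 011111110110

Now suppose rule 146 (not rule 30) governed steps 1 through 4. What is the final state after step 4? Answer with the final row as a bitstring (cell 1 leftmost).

(re-executing steps 1..4 under rule 146; state before step 1: 111011000010)
step 1: 010000100100
step 2: 101001011010
step 3: 000110000000
step 4: 001001000000

001001000000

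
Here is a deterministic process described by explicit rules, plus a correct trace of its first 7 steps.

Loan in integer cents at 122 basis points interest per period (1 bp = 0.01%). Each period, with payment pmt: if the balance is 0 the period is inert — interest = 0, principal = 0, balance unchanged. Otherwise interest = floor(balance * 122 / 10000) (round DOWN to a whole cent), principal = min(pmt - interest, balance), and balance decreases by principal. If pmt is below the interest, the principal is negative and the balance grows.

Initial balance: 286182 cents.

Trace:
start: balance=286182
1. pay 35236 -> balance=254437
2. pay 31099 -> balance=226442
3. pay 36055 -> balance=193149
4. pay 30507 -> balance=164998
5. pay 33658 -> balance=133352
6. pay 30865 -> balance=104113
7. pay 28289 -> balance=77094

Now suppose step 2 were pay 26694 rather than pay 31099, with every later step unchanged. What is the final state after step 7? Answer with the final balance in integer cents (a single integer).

81775

(re-executing from step 2 with the substitution; state before step 2: balance=254437)
2. pay 26694 -> balance=230847
3. pay 36055 -> balance=197608
4. pay 30507 -> balance=169511
5. pay 33658 -> balance=137921
6. pay 30865 -> balance=108738
7. pay 28289 -> balance=81775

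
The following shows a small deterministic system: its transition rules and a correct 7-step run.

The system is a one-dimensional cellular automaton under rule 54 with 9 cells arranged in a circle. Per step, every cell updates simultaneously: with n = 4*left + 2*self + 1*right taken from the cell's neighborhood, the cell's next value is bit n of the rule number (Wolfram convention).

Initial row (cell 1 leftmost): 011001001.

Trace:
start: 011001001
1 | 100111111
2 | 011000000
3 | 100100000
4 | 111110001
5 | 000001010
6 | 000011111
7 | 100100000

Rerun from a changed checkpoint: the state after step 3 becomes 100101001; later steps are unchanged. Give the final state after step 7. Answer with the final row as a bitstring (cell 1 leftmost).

state after step 3 := 100101001
4 | 011111110
5 | 100000001
6 | 010000010
7 | 111000111

111000111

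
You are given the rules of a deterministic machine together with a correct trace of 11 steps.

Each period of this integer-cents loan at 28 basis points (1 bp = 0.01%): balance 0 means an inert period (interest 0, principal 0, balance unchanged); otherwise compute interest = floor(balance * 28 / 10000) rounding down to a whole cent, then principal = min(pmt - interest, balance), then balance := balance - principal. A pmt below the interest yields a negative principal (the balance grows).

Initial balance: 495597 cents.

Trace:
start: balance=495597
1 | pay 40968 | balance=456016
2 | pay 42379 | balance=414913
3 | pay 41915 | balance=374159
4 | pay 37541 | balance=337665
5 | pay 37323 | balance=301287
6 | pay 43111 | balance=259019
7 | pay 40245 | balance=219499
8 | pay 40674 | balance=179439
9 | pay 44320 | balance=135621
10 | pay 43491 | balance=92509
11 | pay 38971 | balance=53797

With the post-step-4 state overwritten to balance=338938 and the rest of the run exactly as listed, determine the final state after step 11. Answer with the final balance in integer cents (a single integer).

55096

state after step 4 := balance=338938
5 | pay 37323 | balance=302564
6 | pay 43111 | balance=260300
7 | pay 40245 | balance=220783
8 | pay 40674 | balance=180727
9 | pay 44320 | balance=136913
10 | pay 43491 | balance=93805
11 | pay 38971 | balance=55096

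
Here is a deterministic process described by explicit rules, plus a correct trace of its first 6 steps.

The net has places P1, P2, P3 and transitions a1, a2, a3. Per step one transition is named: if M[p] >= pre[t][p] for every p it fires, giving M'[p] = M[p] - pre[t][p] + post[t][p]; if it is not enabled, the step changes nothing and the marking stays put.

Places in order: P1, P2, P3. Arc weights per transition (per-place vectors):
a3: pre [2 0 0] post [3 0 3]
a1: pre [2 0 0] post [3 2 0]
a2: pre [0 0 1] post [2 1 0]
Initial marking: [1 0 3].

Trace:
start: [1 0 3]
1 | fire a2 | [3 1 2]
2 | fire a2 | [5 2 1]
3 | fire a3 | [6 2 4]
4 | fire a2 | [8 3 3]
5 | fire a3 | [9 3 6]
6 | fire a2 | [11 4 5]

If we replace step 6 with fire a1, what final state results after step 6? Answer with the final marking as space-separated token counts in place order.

(re-executing from step 6 with the substitution; state before step 6: [9 3 6])
6 | fire a1 | [10 5 6]

10 5 6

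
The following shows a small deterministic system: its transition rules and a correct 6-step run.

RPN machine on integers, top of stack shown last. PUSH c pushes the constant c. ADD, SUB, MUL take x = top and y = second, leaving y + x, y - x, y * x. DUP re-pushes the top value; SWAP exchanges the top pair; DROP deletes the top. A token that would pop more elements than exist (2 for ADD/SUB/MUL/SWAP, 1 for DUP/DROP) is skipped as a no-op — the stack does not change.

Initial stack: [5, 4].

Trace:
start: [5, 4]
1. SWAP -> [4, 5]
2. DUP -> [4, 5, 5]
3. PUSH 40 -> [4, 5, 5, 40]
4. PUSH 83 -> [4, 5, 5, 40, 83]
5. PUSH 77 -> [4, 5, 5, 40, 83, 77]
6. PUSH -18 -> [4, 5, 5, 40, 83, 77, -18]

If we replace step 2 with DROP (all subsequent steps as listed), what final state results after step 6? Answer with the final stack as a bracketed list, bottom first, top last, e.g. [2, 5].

(re-executing from step 2 with the substitution; state before step 2: [4, 5])
2. DROP -> [4]
3. PUSH 40 -> [4, 40]
4. PUSH 83 -> [4, 40, 83]
5. PUSH 77 -> [4, 40, 83, 77]
6. PUSH -18 -> [4, 40, 83, 77, -18]

[4, 40, 83, 77, -18]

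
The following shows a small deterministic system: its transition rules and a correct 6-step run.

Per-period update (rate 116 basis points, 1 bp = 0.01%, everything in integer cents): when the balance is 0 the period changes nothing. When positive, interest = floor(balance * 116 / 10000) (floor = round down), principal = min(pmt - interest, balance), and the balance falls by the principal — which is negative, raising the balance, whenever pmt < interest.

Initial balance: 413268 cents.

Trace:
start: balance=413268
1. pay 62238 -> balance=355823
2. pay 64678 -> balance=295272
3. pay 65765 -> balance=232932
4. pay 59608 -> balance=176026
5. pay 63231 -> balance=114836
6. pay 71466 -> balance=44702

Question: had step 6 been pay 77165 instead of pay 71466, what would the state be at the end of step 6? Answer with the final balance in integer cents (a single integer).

39003

(re-executing from step 6 with the substitution; state before step 6: balance=114836)
6. pay 77165 -> balance=39003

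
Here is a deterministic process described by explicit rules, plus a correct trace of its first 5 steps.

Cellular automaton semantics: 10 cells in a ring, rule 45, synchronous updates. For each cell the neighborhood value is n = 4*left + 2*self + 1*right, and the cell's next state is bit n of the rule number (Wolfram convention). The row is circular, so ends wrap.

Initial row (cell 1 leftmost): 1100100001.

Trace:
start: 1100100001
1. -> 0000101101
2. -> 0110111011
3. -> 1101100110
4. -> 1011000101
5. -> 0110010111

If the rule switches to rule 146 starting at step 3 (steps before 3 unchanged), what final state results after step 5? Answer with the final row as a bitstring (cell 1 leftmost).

0001000100

(re-executing steps 3..5 under rule 146; state before step 3: 0110111011)
3. -> 0000010000
4. -> 0000101000
5. -> 0001000100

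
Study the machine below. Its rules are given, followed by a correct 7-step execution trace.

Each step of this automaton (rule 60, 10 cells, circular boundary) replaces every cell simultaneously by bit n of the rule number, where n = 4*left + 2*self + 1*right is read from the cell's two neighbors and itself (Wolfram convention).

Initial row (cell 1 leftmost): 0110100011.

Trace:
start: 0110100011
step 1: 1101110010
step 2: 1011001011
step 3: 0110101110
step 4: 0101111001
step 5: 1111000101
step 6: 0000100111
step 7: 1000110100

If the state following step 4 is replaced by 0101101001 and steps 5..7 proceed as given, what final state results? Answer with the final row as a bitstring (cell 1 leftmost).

state after step 4 := 0101101001
step 5: 1111011101
step 6: 0000110011
step 7: 1000101010

1000101010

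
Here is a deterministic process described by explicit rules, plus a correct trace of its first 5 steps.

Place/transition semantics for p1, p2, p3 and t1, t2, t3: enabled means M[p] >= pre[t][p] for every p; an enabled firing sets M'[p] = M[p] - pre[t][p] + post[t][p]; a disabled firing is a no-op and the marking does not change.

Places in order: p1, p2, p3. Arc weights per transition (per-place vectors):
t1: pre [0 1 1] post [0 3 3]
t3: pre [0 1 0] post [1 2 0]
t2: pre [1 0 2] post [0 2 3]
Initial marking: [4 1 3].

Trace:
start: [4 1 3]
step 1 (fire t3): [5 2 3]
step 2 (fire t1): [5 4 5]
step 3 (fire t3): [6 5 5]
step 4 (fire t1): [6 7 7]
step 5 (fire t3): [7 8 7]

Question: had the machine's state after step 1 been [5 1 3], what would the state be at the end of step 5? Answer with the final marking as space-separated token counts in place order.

state after step 1 := [5 1 3]
step 2 (fire t1): [5 3 5]
step 3 (fire t3): [6 4 5]
step 4 (fire t1): [6 6 7]
step 5 (fire t3): [7 7 7]

7 7 7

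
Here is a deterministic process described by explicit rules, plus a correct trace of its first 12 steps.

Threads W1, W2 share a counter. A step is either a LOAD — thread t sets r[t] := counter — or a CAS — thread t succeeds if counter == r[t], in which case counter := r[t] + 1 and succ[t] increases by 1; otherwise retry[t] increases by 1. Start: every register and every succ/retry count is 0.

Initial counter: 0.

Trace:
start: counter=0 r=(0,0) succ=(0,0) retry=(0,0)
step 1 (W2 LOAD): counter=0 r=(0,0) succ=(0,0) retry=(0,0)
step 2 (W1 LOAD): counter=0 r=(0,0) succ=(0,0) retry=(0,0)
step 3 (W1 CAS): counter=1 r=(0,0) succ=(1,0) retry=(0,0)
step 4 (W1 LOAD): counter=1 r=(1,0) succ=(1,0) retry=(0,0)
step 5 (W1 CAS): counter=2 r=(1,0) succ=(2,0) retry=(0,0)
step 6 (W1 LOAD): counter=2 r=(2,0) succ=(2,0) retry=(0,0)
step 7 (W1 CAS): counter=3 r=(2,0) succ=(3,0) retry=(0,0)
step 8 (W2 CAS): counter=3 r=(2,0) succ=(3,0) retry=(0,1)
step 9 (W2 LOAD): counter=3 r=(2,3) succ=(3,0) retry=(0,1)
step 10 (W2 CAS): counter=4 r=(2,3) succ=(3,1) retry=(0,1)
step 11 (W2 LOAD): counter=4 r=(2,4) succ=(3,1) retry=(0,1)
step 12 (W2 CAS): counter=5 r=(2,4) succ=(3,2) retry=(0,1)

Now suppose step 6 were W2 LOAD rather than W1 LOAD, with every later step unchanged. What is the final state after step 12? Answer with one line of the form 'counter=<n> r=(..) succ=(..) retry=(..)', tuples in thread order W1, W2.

(re-executing from step 6 with the substitution; state before step 6: counter=2 r=(1,0) succ=(2,0) retry=(0,0))
step 6 (W2 LOAD): counter=2 r=(1,2) succ=(2,0) retry=(0,0)
step 7 (W1 CAS): counter=2 r=(1,2) succ=(2,0) retry=(1,0)
step 8 (W2 CAS): counter=3 r=(1,2) succ=(2,1) retry=(1,0)
step 9 (W2 LOAD): counter=3 r=(1,3) succ=(2,1) retry=(1,0)
step 10 (W2 CAS): counter=4 r=(1,3) succ=(2,2) retry=(1,0)
step 11 (W2 LOAD): counter=4 r=(1,4) succ=(2,2) retry=(1,0)
step 12 (W2 CAS): counter=5 r=(1,4) succ=(2,3) retry=(1,0)

counter=5 r=(1,4) succ=(2,3) retry=(1,0)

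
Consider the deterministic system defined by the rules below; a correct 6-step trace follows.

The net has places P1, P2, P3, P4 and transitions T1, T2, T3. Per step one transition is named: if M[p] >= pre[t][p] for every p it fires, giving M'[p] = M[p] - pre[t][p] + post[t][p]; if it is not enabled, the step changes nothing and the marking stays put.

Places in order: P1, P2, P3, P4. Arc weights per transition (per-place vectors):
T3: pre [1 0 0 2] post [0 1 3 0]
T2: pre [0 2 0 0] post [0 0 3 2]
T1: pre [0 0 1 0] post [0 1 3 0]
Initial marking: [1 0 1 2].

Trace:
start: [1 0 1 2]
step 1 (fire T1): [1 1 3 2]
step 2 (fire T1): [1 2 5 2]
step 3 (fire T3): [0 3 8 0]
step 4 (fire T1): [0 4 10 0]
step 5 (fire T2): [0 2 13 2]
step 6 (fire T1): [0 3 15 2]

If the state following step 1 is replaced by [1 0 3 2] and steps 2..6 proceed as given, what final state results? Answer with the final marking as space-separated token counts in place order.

0 2 15 2

state after step 1 := [1 0 3 2]
step 2 (fire T1): [1 1 5 2]
step 3 (fire T3): [0 2 8 0]
step 4 (fire T1): [0 3 10 0]
step 5 (fire T2): [0 1 13 2]
step 6 (fire T1): [0 2 15 2]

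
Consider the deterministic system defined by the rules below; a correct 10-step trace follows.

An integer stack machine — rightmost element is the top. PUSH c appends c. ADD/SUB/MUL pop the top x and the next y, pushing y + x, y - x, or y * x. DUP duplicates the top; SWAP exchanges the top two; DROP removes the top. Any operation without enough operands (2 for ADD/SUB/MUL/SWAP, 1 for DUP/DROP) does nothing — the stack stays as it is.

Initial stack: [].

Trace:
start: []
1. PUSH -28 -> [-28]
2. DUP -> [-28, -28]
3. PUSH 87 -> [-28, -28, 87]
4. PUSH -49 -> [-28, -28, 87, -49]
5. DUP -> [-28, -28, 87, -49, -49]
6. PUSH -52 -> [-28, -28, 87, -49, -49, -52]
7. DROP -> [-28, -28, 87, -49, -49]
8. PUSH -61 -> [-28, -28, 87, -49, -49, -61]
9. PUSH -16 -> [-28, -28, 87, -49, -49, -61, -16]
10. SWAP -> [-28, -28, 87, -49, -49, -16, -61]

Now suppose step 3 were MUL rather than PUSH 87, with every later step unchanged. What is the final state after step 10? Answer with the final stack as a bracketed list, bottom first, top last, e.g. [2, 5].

[784, -49, -49, -16, -61]

(re-executing from step 3 with the substitution; state before step 3: [-28, -28])
3. MUL -> [784]
4. PUSH -49 -> [784, -49]
5. DUP -> [784, -49, -49]
6. PUSH -52 -> [784, -49, -49, -52]
7. DROP -> [784, -49, -49]
8. PUSH -61 -> [784, -49, -49, -61]
9. PUSH -16 -> [784, -49, -49, -61, -16]
10. SWAP -> [784, -49, -49, -16, -61]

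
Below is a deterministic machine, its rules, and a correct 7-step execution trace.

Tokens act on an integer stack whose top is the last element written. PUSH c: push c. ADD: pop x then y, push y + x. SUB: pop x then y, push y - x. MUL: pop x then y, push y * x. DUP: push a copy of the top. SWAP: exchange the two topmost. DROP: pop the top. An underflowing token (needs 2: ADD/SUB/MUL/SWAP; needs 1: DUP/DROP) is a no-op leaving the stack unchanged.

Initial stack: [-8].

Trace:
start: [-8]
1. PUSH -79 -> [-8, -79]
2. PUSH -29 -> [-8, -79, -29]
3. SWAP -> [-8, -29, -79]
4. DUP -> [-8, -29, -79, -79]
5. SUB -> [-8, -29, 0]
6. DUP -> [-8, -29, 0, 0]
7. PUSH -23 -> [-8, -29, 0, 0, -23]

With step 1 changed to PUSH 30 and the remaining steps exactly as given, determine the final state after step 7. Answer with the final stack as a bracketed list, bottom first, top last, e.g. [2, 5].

(re-executing from step 1 with the substitution; state before step 1: [-8])
1. PUSH 30 -> [-8, 30]
2. PUSH -29 -> [-8, 30, -29]
3. SWAP -> [-8, -29, 30]
4. DUP -> [-8, -29, 30, 30]
5. SUB -> [-8, -29, 0]
6. DUP -> [-8, -29, 0, 0]
7. PUSH -23 -> [-8, -29, 0, 0, -23]

[-8, -29, 0, 0, -23]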